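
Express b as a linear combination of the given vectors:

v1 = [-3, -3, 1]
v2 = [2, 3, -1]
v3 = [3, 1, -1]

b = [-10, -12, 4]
c1 = 2, c2 = -2, c3 = 0

b = 2·v1 + -2·v2 + 0·v3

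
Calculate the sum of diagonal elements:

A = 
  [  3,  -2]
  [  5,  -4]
-1

tr(A) = 3 + -4 = -1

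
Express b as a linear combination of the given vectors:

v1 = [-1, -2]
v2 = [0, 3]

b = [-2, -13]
c1 = 2, c2 = -3

b = 2·v1 + -3·v2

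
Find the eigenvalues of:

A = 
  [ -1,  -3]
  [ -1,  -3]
tr(A) = -4, det(A) = 0
Characteristic polynomial: λ² - tr(A)λ + det(A) = λ² + 4λ
λ² + 4λ = λ(λ + 4)

λ = 0, -4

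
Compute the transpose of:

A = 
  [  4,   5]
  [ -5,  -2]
Aᵀ = 
  [  4,  -5]
  [  5,  -2]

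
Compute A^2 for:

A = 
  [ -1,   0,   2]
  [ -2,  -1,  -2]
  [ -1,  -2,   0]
A² = A·A:
A²[1,1] = (-1)(-1) + (0)(-2) + (2)(-1) = -1
A²[1,2] = (-1)(0) + (0)(-1) + (2)(-2) = -4
A²[1,3] = (-1)(2) + (0)(-2) + (2)(0) = -2
A²[2,1] = (-2)(-1) + (-1)(-2) + (-2)(-1) = 6
A²[2,2] = (-2)(0) + (-1)(-1) + (-2)(-2) = 5
A²[2,3] = (-2)(2) + (-1)(-2) + (-2)(0) = -2
A²[3,1] = (-1)(-1) + (-2)(-2) + (0)(-1) = 5
A²[3,2] = (-1)(0) + (-2)(-1) + (0)(-2) = 2
A²[3,3] = (-1)(2) + (-2)(-2) + (0)(0) = 2
A² = 
  [ -1,  -4,  -2]
  [  6,   5,  -2]
  [  5,   2,   2]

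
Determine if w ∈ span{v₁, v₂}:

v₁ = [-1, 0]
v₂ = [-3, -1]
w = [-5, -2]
Yes

Form the augmented matrix and row-reduce:
[v₁|v₂|w] = 
  [ -1,  -3,  -5]
  [  0,  -1,  -2]
(already in echelon form — no row operations needed)

No row of the form [0 0 | nonzero], so the system is consistent. Back-substitution gives c₁ = -1, c₂ = 2: w = (-1)·v₁ + (2)·v₂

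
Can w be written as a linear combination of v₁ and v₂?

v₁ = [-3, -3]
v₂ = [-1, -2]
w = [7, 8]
Yes

Form the augmented matrix and row-reduce:
[v₁|v₂|w] = 
  [ -3,  -1,   7]
  [ -3,  -2,   8]
R2 → R2 - (1)·R1
REF = 
  [ -3,  -1,   7]
  [  0,  -1,   1]

No row of the form [0 0 | nonzero], so the system is consistent. Back-substitution gives c₁ = -2, c₂ = -1: w = (-2)·v₁ + (-1)·v₂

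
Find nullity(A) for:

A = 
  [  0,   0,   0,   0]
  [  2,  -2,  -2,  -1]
nullity(A) = 3

Row reduce:
Swap R1 ↔ R2
REF = 
  [  2,  -2,  -2,  -1]
  [  0,   0,   0,   0]
Pivot columns: 1 → 1 pivot.
rank(A) = 1, so nullity(A) = 4 - 1 = 3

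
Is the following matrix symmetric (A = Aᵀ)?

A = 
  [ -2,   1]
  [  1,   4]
Yes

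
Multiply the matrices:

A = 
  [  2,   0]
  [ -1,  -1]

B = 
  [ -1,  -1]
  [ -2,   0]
A is 2×2 and B is 2×2, so AB is 2×2. Each entry is (row of A)·(column of B):
AB[1,1] = (2)(-1) + (0)(-2) = -2
AB[1,2] = (2)(-1) + (0)(0) = -2
AB[2,1] = (-1)(-1) + (-1)(-2) = 3
AB[2,2] = (-1)(-1) + (-1)(0) = 1

AB = 
  [ -2,  -2]
  [  3,   1]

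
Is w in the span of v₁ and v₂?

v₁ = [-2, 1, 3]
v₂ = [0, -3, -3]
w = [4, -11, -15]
Yes

Form the augmented matrix and row-reduce:
[v₁|v₂|w] = 
  [ -2,   0,   4]
  [  1,  -3, -11]
  [  3,  -3, -15]
R2 → R2 + (1/2)·R1
R3 → R3 + (3/2)·R1
R3 → R3 - (1)·R2
REF = 
  [ -2,   0,   4]
  [  0,  -3,  -9]
  [  0,   0,   0]

No row of the form [0 0 | nonzero], so the system is consistent. Back-substitution gives c₁ = -2, c₂ = 3: w = (-2)·v₁ + (3)·v₂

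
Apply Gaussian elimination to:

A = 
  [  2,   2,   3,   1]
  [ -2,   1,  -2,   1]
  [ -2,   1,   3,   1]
Row operations:
R2 → R2 + (1)·R1
R3 → R3 + (1)·R1
R3 → R3 - (1)·R2

Resulting echelon form:
REF = 
  [  2,   2,   3,   1]
  [  0,   3,   1,   2]
  [  0,   0,   5,   0]

Rank = 3 (number of non-zero pivot rows).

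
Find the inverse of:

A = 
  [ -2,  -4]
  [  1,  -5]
det(A) = (-2)(-5) - (-4)(1) = 14
For a 2×2 matrix, A⁻¹ = (1/det(A)) · [[d, -b], [-c, a]]
    = (1/14) · [[-5, 4], [-1, -2]]

A⁻¹ = 
  [-5/14,   2/7]
  [-1/14,  -1/7]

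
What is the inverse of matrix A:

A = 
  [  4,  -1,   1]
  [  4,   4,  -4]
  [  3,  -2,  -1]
det(A) = (4)·((4)(-1) - (-4)(-2)) - (-1)·((4)(-1) - (-4)(3)) + (1)·((4)(-2) - (4)(3))
  = (4)(-12) - (-1)(8) + (1)(-20)
  = -60
det(A) = -60 ≠ 0, so A is invertible.

Cofactors Cᵢⱼ = (-1)ⁱ⁺ʲ·Mᵢⱼ:
C = 
  [-12,  -8, -20]
  [ -3,  -7,   5]
  [  0,  20,  20]

adj(A) = Cᵀ:
adj(A) = 
  [-12,  -3,   0]
  [ -8,  -7,  20]
  [-20,   5,  20]

A⁻¹ = (-1/60) · adj(A):
A⁻¹ = 
  [  1/5,  1/20,     0]
  [ 2/15,  7/60,  -1/3]
  [  1/3, -1/12,  -1/3]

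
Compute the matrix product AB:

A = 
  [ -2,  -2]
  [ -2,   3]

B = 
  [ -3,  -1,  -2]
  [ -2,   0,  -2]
A is 2×2 and B is 2×3, so AB is 2×3. Each entry is (row of A)·(column of B):
AB[1,1] = (-2)(-3) + (-2)(-2) = 10
AB[1,2] = (-2)(-1) + (-2)(0) = 2
AB[1,3] = (-2)(-2) + (-2)(-2) = 8
AB[2,1] = (-2)(-3) + (3)(-2) = 0
AB[2,2] = (-2)(-1) + (3)(0) = 2
AB[2,3] = (-2)(-2) + (3)(-2) = -2

AB = 
  [ 10,   2,   8]
  [  0,   2,  -2]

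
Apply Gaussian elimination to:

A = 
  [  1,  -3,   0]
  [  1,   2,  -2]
Row operations:
R2 → R2 - (1)·R1

Resulting echelon form:
REF = 
  [  1,  -3,   0]
  [  0,   5,  -2]

Rank = 2 (number of non-zero pivot rows).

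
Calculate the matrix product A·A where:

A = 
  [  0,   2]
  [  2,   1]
A² = A·A:
A²[1,1] = (0)(0) + (2)(2) = 4
A²[1,2] = (0)(2) + (2)(1) = 2
A²[2,1] = (2)(0) + (1)(2) = 2
A²[2,2] = (2)(2) + (1)(1) = 5
A² = 
  [  4,   2]
  [  2,   5]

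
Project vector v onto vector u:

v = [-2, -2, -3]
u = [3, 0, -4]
v·u = (-2)(3) + (-2)(0) + (-3)(-4) = 6
u·u = (3)² + (0)² + (-4)² = 25
proj_u(v) = (v·u / u·u) × u = (6/25) × u

proj_u(v) = [18/25, 0, -24/25]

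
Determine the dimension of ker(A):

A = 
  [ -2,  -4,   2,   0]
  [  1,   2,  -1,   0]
nullity(A) = 3

Row reduce:
R2 → R2 + (1/2)·R1
REF = 
  [ -2,  -4,   2,   0]
  [  0,   0,   0,   0]
Pivot columns: 1 → 1 pivot.
rank(A) = 1, so nullity(A) = 4 - 1 = 3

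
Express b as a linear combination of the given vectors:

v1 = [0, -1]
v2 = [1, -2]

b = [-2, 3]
c1 = 1, c2 = -2

b = 1·v1 + -2·v2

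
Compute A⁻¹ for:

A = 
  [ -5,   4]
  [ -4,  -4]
det(A) = (-5)(-4) - (4)(-4) = 36
For a 2×2 matrix, A⁻¹ = (1/det(A)) · [[d, -b], [-c, a]]
    = (1/36) · [[-4, -4], [4, -5]]

A⁻¹ = 
  [ -1/9,  -1/9]
  [  1/9, -5/36]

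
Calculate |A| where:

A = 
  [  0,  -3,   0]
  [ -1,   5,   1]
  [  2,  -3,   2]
Cofactor expansion along row 1:
det(A) = (0)·((5)(2) - (1)(-3)) - (-3)·((-1)(2) - (1)(2)) + (0)·((-1)(-3) - (5)(2))
  = (0)(13) - (-3)(-4) + (0)(-7)
  = -12

det(A) = -12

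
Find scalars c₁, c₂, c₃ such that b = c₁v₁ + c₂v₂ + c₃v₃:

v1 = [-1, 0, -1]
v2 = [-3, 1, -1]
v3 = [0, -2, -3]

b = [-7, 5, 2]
c1 = -2, c2 = 3, c3 = -1

b = -2·v1 + 3·v2 + -1·v3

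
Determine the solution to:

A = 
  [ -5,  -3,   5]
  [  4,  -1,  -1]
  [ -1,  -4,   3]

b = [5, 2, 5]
Row reduce the augmented matrix [A|b]:
R2 → R2 + (4/5)·R1
R3 → R3 - (1/5)·R1
R3 → R3 - (1)·R2
REF = 
  [   -5,    -3,     5,     5]
  [    0, -17/5,     3,     6]
  [    0,     0,    -1,    -2]

Back-substitution:
x₃ = (-2) / (-1) = 2
x₂ = (6 - (3)(2)) / (-17/5) = 0
x₁ = (5 - (-3)(0) - (5)(2)) / (-5) = 1

x = [1, 0, 2]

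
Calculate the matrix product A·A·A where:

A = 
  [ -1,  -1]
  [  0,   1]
A² = A·A:
A²[1,1] = (-1)(-1) + (-1)(0) = 1
A²[1,2] = (-1)(-1) + (-1)(1) = 0
A²[2,1] = (0)(-1) + (1)(0) = 0
A²[2,2] = (0)(-1) + (1)(1) = 1
A² = 
  [  1,   0]
  [  0,   1]

A^3 = A^2·A:
A^3[1,1] = (1)(-1) + (0)(0) = -1
A^3[1,2] = (1)(-1) + (0)(1) = -1
A^3[2,1] = (0)(-1) + (1)(0) = 0
A^3[2,2] = (0)(-1) + (1)(1) = 1
A^3 = 
  [ -1,  -1]
  [  0,   1]

Therefore
A^3 = 
  [ -1,  -1]
  [  0,   1]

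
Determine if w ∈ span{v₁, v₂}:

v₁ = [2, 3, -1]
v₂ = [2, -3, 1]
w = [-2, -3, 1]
Yes

Form the augmented matrix and row-reduce:
[v₁|v₂|w] = 
  [  2,   2,  -2]
  [  3,  -3,  -3]
  [ -1,   1,   1]
R2 → R2 - (3/2)·R1
R3 → R3 + (1/2)·R1
R3 → R3 + (1/3)·R2
REF = 
  [  2,   2,  -2]
  [  0,  -6,   0]
  [  0,   0,   0]

No row of the form [0 0 | nonzero], so the system is consistent. Back-substitution gives c₁ = -1, c₂ = 0: w = (-1)·v₁ + (0)·v₂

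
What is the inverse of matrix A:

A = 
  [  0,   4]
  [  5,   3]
det(A) = (0)(3) - (4)(5) = -20
For a 2×2 matrix, A⁻¹ = (1/det(A)) · [[d, -b], [-c, a]]
    = (-1/20) · [[3, -4], [-5, 0]]

A⁻¹ = 
  [-3/20,   1/5]
  [  1/4,     0]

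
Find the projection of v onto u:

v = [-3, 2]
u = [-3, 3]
v·u = (-3)(-3) + (2)(3) = 15
u·u = (-3)² + (3)² = 18
proj_u(v) = (v·u / u·u) × u = (15/18) × u = (5/6) × u

proj_u(v) = [-5/2, 5/2]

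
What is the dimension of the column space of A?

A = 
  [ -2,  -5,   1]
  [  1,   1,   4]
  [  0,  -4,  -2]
dim(Col(A)) = 3

Row reduce:
R2 → R2 + (1/2)·R1
R3 → R3 - (8/3)·R2
REF = 
  [  -2,   -5,    1]
  [   0, -3/2,  9/2]
  [   0,    0,  -14]
Pivot columns: 1, 2, 3 → 3 pivots.
dim(Col(A)) = number of pivot columns = 3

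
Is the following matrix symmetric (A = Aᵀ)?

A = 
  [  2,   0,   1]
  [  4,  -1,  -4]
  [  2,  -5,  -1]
No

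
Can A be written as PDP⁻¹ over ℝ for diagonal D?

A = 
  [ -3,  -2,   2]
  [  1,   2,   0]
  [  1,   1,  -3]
Yes

Characteristic polynomial: det(λI - A) = λ³ + 4λ² - 3λ - 10
By the rational root theorem any rational root is an integer dividing 10; none of those is a root, so p(λ) has no rational roots and hence (being an irreducible cubic) no repeated roots.
Discriminant of the cubic: Δ = 2272
Δ > 0 ⇒ three distinct real eigenvalues: λ ≈ -4.141, -1.485, 1.626
Three distinct real eigenvalues, so A has 3 independent eigenvectors.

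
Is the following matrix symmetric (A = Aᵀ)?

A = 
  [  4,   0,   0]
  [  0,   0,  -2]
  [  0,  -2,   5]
Yes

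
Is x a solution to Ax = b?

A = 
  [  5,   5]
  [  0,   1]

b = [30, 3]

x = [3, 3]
Yes

Ax = [30, 3] = b ✓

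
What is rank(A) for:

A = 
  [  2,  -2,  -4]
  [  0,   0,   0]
Row reduce:
(no row operations needed)
REF = 
  [  2,  -2,  -4]
  [  0,   0,   0]
Pivot columns: 1 → 1 pivot.

rank(A) = 1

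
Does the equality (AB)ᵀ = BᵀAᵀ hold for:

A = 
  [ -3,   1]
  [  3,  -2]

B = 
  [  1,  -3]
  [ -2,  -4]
Yes

(AB)ᵀ = 
  [ -5,   7]
  [  5,  -1]

BᵀAᵀ = 
  [ -5,   7]
  [  5,  -1]

Both sides are equal — this is the standard identity (AB)ᵀ = BᵀAᵀ, which holds for all A, B.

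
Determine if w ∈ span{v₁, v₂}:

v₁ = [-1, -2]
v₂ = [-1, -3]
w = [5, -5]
Yes

Form the augmented matrix and row-reduce:
[v₁|v₂|w] = 
  [ -1,  -1,   5]
  [ -2,  -3,  -5]
R2 → R2 - (2)·R1
REF = 
  [ -1,  -1,   5]
  [  0,  -1, -15]

No row of the form [0 0 | nonzero], so the system is consistent. Back-substitution gives c₁ = -20, c₂ = 15: w = (-20)·v₁ + (15)·v₂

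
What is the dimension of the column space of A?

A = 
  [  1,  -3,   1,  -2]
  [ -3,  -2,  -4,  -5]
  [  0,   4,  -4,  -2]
Row reduce:
R2 → R2 + (3)·R1
R3 → R3 + (4/11)·R2
REF = 
  [     1,     -3,      1,     -2]
  [     0,    -11,     -1,    -11]
  [     0,      0, -48/11,     -6]
Pivot columns: 1, 2, 3 → 3 pivots.
dim(Col(A)) = number of pivot columns = 3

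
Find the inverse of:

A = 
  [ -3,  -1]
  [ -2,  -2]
det(A) = (-3)(-2) - (-1)(-2) = 4
For a 2×2 matrix, A⁻¹ = (1/det(A)) · [[d, -b], [-c, a]]
    = (1/4) · [[-2, 1], [2, -3]]

A⁻¹ = 
  [-1/2,  1/4]
  [ 1/2, -3/4]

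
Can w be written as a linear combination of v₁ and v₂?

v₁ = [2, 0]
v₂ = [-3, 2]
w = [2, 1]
Yes

Form the augmented matrix and row-reduce:
[v₁|v₂|w] = 
  [  2,  -3,   2]
  [  0,   2,   1]
(already in echelon form — no row operations needed)

No row of the form [0 0 | nonzero], so the system is consistent. Back-substitution gives c₁ = 7/4, c₂ = 1/2: w = (7/4)·v₁ + (1/2)·v₂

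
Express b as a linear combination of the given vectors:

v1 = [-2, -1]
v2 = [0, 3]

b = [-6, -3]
c1 = 3, c2 = 0

b = 3·v1 + 0·v2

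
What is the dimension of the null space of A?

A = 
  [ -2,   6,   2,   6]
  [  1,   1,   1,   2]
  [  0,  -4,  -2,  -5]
nullity(A) = 2

Row reduce:
R2 → R2 + (1/2)·R1
R3 → R3 + (1)·R2
REF = 
  [ -2,   6,   2,   6]
  [  0,   4,   2,   5]
  [  0,   0,   0,   0]
Pivot columns: 1, 2 → 2 pivots.
rank(A) = 2, so nullity(A) = 4 - 2 = 2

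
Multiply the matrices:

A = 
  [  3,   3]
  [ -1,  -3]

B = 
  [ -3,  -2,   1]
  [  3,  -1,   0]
AB = 
  [  0,  -9,   3]
  [ -6,   5,  -1]

A is 2×2 and B is 2×3, so AB is 2×3. Each entry is (row of A)·(column of B):
AB[1,1] = (3)(-3) + (3)(3) = 0
AB[1,2] = (3)(-2) + (3)(-1) = -9
AB[1,3] = (3)(1) + (3)(0) = 3
AB[2,1] = (-1)(-3) + (-3)(3) = -6
AB[2,2] = (-1)(-2) + (-3)(-1) = 5
AB[2,3] = (-1)(1) + (-3)(0) = -1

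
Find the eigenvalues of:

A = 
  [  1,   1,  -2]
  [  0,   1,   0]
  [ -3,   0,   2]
Characteristic polynomial: det(λI - A) = λ³ - 4λ² - λ + 4
Testing integer divisors of the constant term: p(-1) = 0, so (λ + 1) is a factor:
p(λ) = (λ + 1)(λ² - 5λ + 4)
λ² - 5λ + 4 = (λ - 1)(λ - 4)

λ = -1, 4, 1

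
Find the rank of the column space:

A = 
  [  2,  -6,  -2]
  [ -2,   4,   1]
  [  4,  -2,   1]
dim(Col(A)) = 2

Row reduce:
R2 → R2 + (1)·R1
R3 → R3 - (2)·R1
R3 → R3 + (5)·R2
REF = 
  [  2,  -6,  -2]
  [  0,  -2,  -1]
  [  0,   0,   0]
Pivot columns: 1, 2 → 2 pivots.
dim(Col(A)) = number of pivot columns = 2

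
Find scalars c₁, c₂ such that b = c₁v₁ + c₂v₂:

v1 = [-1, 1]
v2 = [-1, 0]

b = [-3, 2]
c1 = 2, c2 = 1

b = 2·v1 + 1·v2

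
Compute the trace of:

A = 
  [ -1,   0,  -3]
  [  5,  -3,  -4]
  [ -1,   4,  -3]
-7

tr(A) = -1 + -3 + -3 = -7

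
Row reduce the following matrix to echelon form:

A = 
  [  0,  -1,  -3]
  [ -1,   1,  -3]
Row operations:
Swap R1 ↔ R2

Resulting echelon form:
REF = 
  [ -1,   1,  -3]
  [  0,  -1,  -3]

Rank = 2 (number of non-zero pivot rows).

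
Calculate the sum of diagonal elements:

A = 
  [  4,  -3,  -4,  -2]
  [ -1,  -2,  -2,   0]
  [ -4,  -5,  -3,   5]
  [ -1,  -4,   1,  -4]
-5

tr(A) = 4 + -2 + -3 + -4 = -5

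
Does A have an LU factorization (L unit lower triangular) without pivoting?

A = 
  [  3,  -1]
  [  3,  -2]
Yes.
A[1,1] = 3 ≠ 0, so Gaussian elimination proceeds without a row swap: multiplier ℓ₂₁ = (3)/(3) = 1, and U[2,2] = -2 - (1)(-1) = -1.
L = 
  [  1,   0]
  [  1,   1]
U = 
  [  3,  -1]
  [  0,  -1]
Check row 2 of LU: [(1)(3), (1)(-1) + (-1)] = [3, -2] = row 2 of A ✓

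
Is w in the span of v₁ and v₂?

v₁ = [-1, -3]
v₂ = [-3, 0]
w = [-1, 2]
Yes

Form the augmented matrix and row-reduce:
[v₁|v₂|w] = 
  [ -1,  -3,  -1]
  [ -3,   0,   2]
R2 → R2 - (3)·R1
REF = 
  [ -1,  -3,  -1]
  [  0,   9,   5]

No row of the form [0 0 | nonzero], so the system is consistent. Back-substitution gives c₁ = -2/3, c₂ = 5/9: w = (-2/3)·v₁ + (5/9)·v₂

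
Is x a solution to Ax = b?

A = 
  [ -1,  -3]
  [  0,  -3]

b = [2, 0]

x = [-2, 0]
Yes

Ax = [2, 0] = b ✓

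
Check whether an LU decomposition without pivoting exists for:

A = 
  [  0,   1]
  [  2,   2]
No.
A[1,1] = 0 but A[2,1] = 2 ≠ 0. Any LU with L unit lower triangular has (LU)[1,1] = U[1,1] and (LU)[2,1] = L[2,1]·U[1,1]; matching A forces U[1,1] = 0, which then forces (LU)[2,1] = 0 ≠ 2. A row swap (pivoting) is required.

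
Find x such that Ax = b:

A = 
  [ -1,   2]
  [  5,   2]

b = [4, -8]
Row reduce the augmented matrix [A|b]:
R2 → R2 + (5)·R1
REF = 
  [ -1,   2,   4]
  [  0,  12,  12]

Back-substitution:
x₂ = 12 / 12 = 1
x₁ = (4 - (2)(1)) / (-1) = -2

x = [-2, 1]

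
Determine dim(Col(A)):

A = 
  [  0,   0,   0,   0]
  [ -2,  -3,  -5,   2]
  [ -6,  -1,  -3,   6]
dim(Col(A)) = 2

Row reduce:
Swap R1 ↔ R2
R3 → R3 - (3)·R1
Swap R2 ↔ R3
REF = 
  [ -2,  -3,  -5,   2]
  [  0,   8,  12,   0]
  [  0,   0,   0,   0]
Pivot columns: 1, 2 → 2 pivots.
dim(Col(A)) = number of pivot columns = 2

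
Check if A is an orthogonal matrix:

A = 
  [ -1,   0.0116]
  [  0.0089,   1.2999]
No

AᵀA = 
  [  1.0001,   0]
  [  0,   1.6899]
≠ I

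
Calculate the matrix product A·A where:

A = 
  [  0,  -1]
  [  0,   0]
A² = A·A:
A²[1,1] = (0)(0) + (-1)(0) = 0
A²[1,2] = (0)(-1) + (-1)(0) = 0
A²[2,1] = (0)(0) + (0)(0) = 0
A²[2,2] = (0)(-1) + (0)(0) = 0
A² = 
  [  0,   0]
  [  0,   0]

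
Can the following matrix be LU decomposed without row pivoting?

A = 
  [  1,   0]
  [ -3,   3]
Yes.
A[1,1] = 1 ≠ 0, so Gaussian elimination proceeds without a row swap: multiplier ℓ₂₁ = (-3)/(1) = -3, and U[2,2] = 3 - (-3)(0) = 3.
L = 
  [  1,   0]
  [ -3,   1]
U = 
  [  1,   0]
  [  0,   3]
Check row 2 of LU: [(-3)(1), (-3)(0) + 3] = [-3, 3] = row 2 of A ✓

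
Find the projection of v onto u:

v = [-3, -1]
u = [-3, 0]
proj_u(v) = [-3, 0]

v·u = (-3)(-3) + (-1)(0) = 9
u·u = (-3)² + (0)² = 9
proj_u(v) = (v·u / u·u) × u = (9/9) × u = (1) × u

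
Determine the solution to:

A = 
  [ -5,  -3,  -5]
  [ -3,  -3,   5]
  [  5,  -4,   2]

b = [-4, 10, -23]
x = [-3, 3, 2]

Row reduce the augmented matrix [A|b]:
R2 → R2 - (3/5)·R1
R3 → R3 + (1)·R1
R3 → R3 - (35/6)·R2
REF = 
  [    -5,     -3,     -5,     -4]
  [     0,   -6/5,      8,   62/5]
  [     0,      0, -149/3, -298/3]

Back-substitution:
x₃ = (-298/3) / (-149/3) = 2
x₂ = (62/5 - (8)(2)) / (-6/5) = 3
x₁ = (-4 - (-3)(3) - (-5)(2)) / (-5) = -3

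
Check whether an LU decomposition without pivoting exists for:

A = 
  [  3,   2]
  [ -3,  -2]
Yes.
A[1,1] = 3 ≠ 0, so Gaussian elimination proceeds without a row swap: multiplier ℓ₂₁ = (-3)/(3) = -1, and U[2,2] = -2 - (-1)(2) = 0.
L = 
  [  1,   0]
  [ -1,   1]
U = 
  [  3,   2]
  [  0,   0]
Check row 2 of LU: [(-1)(3), (-1)(2) + 0] = [-3, -2] = row 2 of A ✓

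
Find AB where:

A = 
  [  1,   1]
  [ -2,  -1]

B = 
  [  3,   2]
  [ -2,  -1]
A is 2×2 and B is 2×2, so AB is 2×2. Each entry is (row of A)·(column of B):
AB[1,1] = (1)(3) + (1)(-2) = 1
AB[1,2] = (1)(2) + (1)(-1) = 1
AB[2,1] = (-2)(3) + (-1)(-2) = -4
AB[2,2] = (-2)(2) + (-1)(-1) = -3

AB = 
  [  1,   1]
  [ -4,  -3]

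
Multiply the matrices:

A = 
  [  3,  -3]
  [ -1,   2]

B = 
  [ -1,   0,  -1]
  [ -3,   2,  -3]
A is 2×2 and B is 2×3, so AB is 2×3. Each entry is (row of A)·(column of B):
AB[1,1] = (3)(-1) + (-3)(-3) = 6
AB[1,2] = (3)(0) + (-3)(2) = -6
AB[1,3] = (3)(-1) + (-3)(-3) = 6
AB[2,1] = (-1)(-1) + (2)(-3) = -5
AB[2,2] = (-1)(0) + (2)(2) = 4
AB[2,3] = (-1)(-1) + (2)(-3) = -5

AB = 
  [  6,  -6,   6]
  [ -5,   4,  -5]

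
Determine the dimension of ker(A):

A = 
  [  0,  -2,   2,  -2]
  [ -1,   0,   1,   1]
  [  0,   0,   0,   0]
nullity(A) = 2

Row reduce:
Swap R1 ↔ R2
REF = 
  [ -1,   0,   1,   1]
  [  0,  -2,   2,  -2]
  [  0,   0,   0,   0]
Pivot columns: 1, 2 → 2 pivots.
rank(A) = 2, so nullity(A) = 4 - 2 = 2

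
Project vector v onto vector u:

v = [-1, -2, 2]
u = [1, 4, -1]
v·u = (-1)(1) + (-2)(4) + (2)(-1) = -11
u·u = (1)² + (4)² + (-1)² = 18
proj_u(v) = (v·u / u·u) × u = (-11/18) × u

proj_u(v) = [-11/18, -22/9, 11/18]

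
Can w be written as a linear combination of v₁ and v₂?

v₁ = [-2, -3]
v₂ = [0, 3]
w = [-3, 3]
Yes

Form the augmented matrix and row-reduce:
[v₁|v₂|w] = 
  [ -2,   0,  -3]
  [ -3,   3,   3]
R2 → R2 - (3/2)·R1
REF = 
  [  -2,    0,   -3]
  [   0,    3, 15/2]

No row of the form [0 0 | nonzero], so the system is consistent. Back-substitution gives c₁ = 3/2, c₂ = 5/2: w = (3/2)·v₁ + (5/2)·v₂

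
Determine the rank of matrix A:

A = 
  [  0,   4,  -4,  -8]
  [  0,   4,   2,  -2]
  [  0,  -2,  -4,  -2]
Row reduce:
R2 → R2 - (1)·R1
R3 → R3 + (1/2)·R1
R3 → R3 + (1)·R2
REF = 
  [  0,   4,  -4,  -8]
  [  0,   0,   6,   6]
  [  0,   0,   0,   0]
Pivot columns: 2, 3 → 2 pivots.

rank(A) = 2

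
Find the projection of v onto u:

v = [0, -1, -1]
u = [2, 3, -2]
proj_u(v) = [-2/17, -3/17, 2/17]

v·u = (0)(2) + (-1)(3) + (-1)(-2) = -1
u·u = (2)² + (3)² + (-2)² = 17
proj_u(v) = (v·u / u·u) × u = (-1/17) × u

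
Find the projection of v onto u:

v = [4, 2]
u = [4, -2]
v·u = (4)(4) + (2)(-2) = 12
u·u = (4)² + (-2)² = 20
proj_u(v) = (v·u / u·u) × u = (12/20) × u = (3/5) × u

proj_u(v) = [12/5, -6/5]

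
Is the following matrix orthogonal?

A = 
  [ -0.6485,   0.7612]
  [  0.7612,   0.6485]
Yes

AᵀA = 
  [  1,   0]
  [  0,   1]
≈ I (equal to I up to the 4-dp rounding of the entries)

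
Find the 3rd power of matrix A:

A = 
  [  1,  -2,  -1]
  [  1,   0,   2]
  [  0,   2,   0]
A^3 = 
  [ -5,  -8,  -7]
  [  3,  -4,   3]
  [  2,   4,  -2]

A² = A·A:
A²[1,1] = (1)(1) + (-2)(1) + (-1)(0) = -1
A²[1,2] = (1)(-2) + (-2)(0) + (-1)(2) = -4
A²[1,3] = (1)(-1) + (-2)(2) + (-1)(0) = -5
A²[2,1] = (1)(1) + (0)(1) + (2)(0) = 1
A²[2,2] = (1)(-2) + (0)(0) + (2)(2) = 2
A²[2,3] = (1)(-1) + (0)(2) + (2)(0) = -1
A²[3,1] = (0)(1) + (2)(1) + (0)(0) = 2
A²[3,2] = (0)(-2) + (2)(0) + (0)(2) = 0
A²[3,3] = (0)(-1) + (2)(2) + (0)(0) = 4
A² = 
  [ -1,  -4,  -5]
  [  1,   2,  -1]
  [  2,   0,   4]

A^3 = A^2·A:
A^3[1,1] = (-1)(1) + (-4)(1) + (-5)(0) = -5
A^3[1,2] = (-1)(-2) + (-4)(0) + (-5)(2) = -8
A^3[1,3] = (-1)(-1) + (-4)(2) + (-5)(0) = -7
A^3[2,1] = (1)(1) + (2)(1) + (-1)(0) = 3
A^3[2,2] = (1)(-2) + (2)(0) + (-1)(2) = -4
A^3[2,3] = (1)(-1) + (2)(2) + (-1)(0) = 3
A^3[3,1] = (2)(1) + (0)(1) + (4)(0) = 2
A^3[3,2] = (2)(-2) + (0)(0) + (4)(2) = 4
A^3[3,3] = (2)(-1) + (0)(2) + (4)(0) = -2
A^3 = 
  [ -5,  -8,  -7]
  [  3,  -4,   3]
  [  2,   4,  -2]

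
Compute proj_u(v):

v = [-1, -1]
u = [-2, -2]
proj_u(v) = [-1, -1]

v·u = (-1)(-2) + (-1)(-2) = 4
u·u = (-2)² + (-2)² = 8
proj_u(v) = (v·u / u·u) × u = (4/8) × u = (1/2) × u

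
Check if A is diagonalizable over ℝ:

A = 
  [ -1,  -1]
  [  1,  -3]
No

tr(A) = -4, det(A) = 4
Characteristic polynomial: λ² - tr(A)λ + det(A) = λ² + 4λ + 4
λ² + 4λ + 4 = (λ + 2)²
Eigenvalues: -2, -2
λ=-2: alg. mult. = 2, geom. mult. = 2 - rank(A - (-2)I) = 2 - 1 = 1
Sum of geometric multiplicities = 1 < n = 2, so there aren't enough independent eigenvectors.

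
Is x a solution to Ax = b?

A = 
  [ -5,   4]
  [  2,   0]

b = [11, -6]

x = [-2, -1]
No

Ax = [6, -4] ≠ b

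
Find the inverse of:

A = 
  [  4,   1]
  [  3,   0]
det(A) = (4)(0) - (1)(3) = -3
For a 2×2 matrix, A⁻¹ = (1/det(A)) · [[d, -b], [-c, a]]
    = (-1/3) · [[0, -1], [-3, 4]]

A⁻¹ = 
  [   0,  1/3]
  [   1, -4/3]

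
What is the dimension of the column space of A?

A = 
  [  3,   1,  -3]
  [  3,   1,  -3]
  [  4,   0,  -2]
Row reduce:
R2 → R2 - (1)·R1
R3 → R3 - (4/3)·R1
Swap R2 ↔ R3
REF = 
  [   3,    1,   -3]
  [   0, -4/3,    2]
  [   0,    0,    0]
Pivot columns: 1, 2 → 2 pivots.
dim(Col(A)) = number of pivot columns = 2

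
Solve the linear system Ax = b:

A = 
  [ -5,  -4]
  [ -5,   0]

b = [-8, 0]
x = [0, 2]

Row reduce the augmented matrix [A|b]:
R2 → R2 - (1)·R1
REF = 
  [ -5,  -4,  -8]
  [  0,   4,   8]

Back-substitution:
x₂ = 8 / 4 = 2
x₁ = (-8 - (-4)(2)) / (-5) = 0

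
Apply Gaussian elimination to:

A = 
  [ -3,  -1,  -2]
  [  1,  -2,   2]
Row operations:
R2 → R2 + (1/3)·R1

Resulting echelon form:
REF = 
  [  -3,   -1,   -2]
  [   0, -7/3,  4/3]

Rank = 2 (number of non-zero pivot rows).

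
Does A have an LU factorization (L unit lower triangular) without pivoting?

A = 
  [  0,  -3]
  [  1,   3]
No.
A[1,1] = 0 but A[2,1] = 1 ≠ 0. Any LU with L unit lower triangular has (LU)[1,1] = U[1,1] and (LU)[2,1] = L[2,1]·U[1,1]; matching A forces U[1,1] = 0, which then forces (LU)[2,1] = 0 ≠ 1. A row swap (pivoting) is required.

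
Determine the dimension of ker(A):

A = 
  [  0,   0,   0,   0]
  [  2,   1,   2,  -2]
nullity(A) = 3

Row reduce:
Swap R1 ↔ R2
REF = 
  [  2,   1,   2,  -2]
  [  0,   0,   0,   0]
Pivot columns: 1 → 1 pivot.
rank(A) = 1, so nullity(A) = 4 - 1 = 3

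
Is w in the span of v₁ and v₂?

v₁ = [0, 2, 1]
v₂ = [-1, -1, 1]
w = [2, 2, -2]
Yes

Form the augmented matrix and row-reduce:
[v₁|v₂|w] = 
  [  0,  -1,   2]
  [  2,  -1,   2]
  [  1,   1,  -2]
Swap R1 ↔ R2
R3 → R3 - (1/2)·R1
R3 → R3 + (3/2)·R2
REF = 
  [  2,  -1,   2]
  [  0,  -1,   2]
  [  0,   0,   0]

No row of the form [0 0 | nonzero], so the system is consistent. Back-substitution gives c₁ = 0, c₂ = -2: w = (0)·v₁ + (-2)·v₂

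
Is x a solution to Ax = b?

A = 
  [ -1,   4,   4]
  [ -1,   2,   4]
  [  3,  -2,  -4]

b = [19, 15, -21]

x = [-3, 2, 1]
No

Ax = [15, 11, -17] ≠ b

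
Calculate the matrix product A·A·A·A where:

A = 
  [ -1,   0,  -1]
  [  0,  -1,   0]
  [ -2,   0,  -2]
A^4 = 
  [ 27,   0,  27]
  [  0,   1,   0]
  [ 54,   0,  54]

A² = A·A:
A²[1,1] = (-1)(-1) + (0)(0) + (-1)(-2) = 3
A²[1,2] = (-1)(0) + (0)(-1) + (-1)(0) = 0
A²[1,3] = (-1)(-1) + (0)(0) + (-1)(-2) = 3
A²[2,1] = (0)(-1) + (-1)(0) + (0)(-2) = 0
A²[2,2] = (0)(0) + (-1)(-1) + (0)(0) = 1
A²[2,3] = (0)(-1) + (-1)(0) + (0)(-2) = 0
A²[3,1] = (-2)(-1) + (0)(0) + (-2)(-2) = 6
A²[3,2] = (-2)(0) + (0)(-1) + (-2)(0) = 0
A²[3,3] = (-2)(-1) + (0)(0) + (-2)(-2) = 6
A² = 
  [  3,   0,   3]
  [  0,   1,   0]
  [  6,   0,   6]

A^3 = A^2·A:
A^3[1,1] = (3)(-1) + (0)(0) + (3)(-2) = -9
A^3[1,2] = (3)(0) + (0)(-1) + (3)(0) = 0
A^3[1,3] = (3)(-1) + (0)(0) + (3)(-2) = -9
A^3[2,1] = (0)(-1) + (1)(0) + (0)(-2) = 0
A^3[2,2] = (0)(0) + (1)(-1) + (0)(0) = -1
A^3[2,3] = (0)(-1) + (1)(0) + (0)(-2) = 0
A^3[3,1] = (6)(-1) + (0)(0) + (6)(-2) = -18
A^3[3,2] = (6)(0) + (0)(-1) + (6)(0) = 0
A^3[3,3] = (6)(-1) + (0)(0) + (6)(-2) = -18
A^3 = 
  [ -9,   0,  -9]
  [  0,  -1,   0]
  [-18,   0, -18]

A^4 = A^3·A:
A^4[1,1] = (-9)(-1) + (0)(0) + (-9)(-2) = 27
A^4[1,2] = (-9)(0) + (0)(-1) + (-9)(0) = 0
A^4[1,3] = (-9)(-1) + (0)(0) + (-9)(-2) = 27
A^4[2,1] = (0)(-1) + (-1)(0) + (0)(-2) = 0
A^4[2,2] = (0)(0) + (-1)(-1) + (0)(0) = 1
A^4[2,3] = (0)(-1) + (-1)(0) + (0)(-2) = 0
A^4[3,1] = (-18)(-1) + (0)(0) + (-18)(-2) = 54
A^4[3,2] = (-18)(0) + (0)(-1) + (-18)(0) = 0
A^4[3,3] = (-18)(-1) + (0)(0) + (-18)(-2) = 54
A^4 = 
  [ 27,   0,  27]
  [  0,   1,   0]
  [ 54,   0,  54]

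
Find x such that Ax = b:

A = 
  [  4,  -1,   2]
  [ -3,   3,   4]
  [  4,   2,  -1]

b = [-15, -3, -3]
Row reduce the augmented matrix [A|b]:
R2 → R2 + (3/4)·R1
R3 → R3 - (1)·R1
R3 → R3 - (4/3)·R2
REF = 
  [    4,    -1,     2,   -15]
  [    0,   9/4,  11/2, -57/4]
  [    0,     0, -31/3,    31]

Back-substitution:
x₃ = 31 / (-31/3) = -3
x₂ = (-57/4 - (11/2)(-3)) / (9/4) = 1
x₁ = (-15 - (-1)(1) - (2)(-3)) / 4 = -2

x = [-2, 1, -3]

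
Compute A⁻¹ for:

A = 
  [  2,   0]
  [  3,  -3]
det(A) = (2)(-3) - (0)(3) = -6
For a 2×2 matrix, A⁻¹ = (1/det(A)) · [[d, -b], [-c, a]]
    = (-1/6) · [[-3, 0], [-3, 2]]

A⁻¹ = 
  [ 1/2,    0]
  [ 1/2, -1/3]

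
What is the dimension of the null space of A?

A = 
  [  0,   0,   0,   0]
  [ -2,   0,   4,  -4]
nullity(A) = 3

Row reduce:
Swap R1 ↔ R2
REF = 
  [ -2,   0,   4,  -4]
  [  0,   0,   0,   0]
Pivot columns: 1 → 1 pivot.
rank(A) = 1, so nullity(A) = 4 - 1 = 3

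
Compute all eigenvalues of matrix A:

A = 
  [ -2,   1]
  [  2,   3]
tr(A) = 1, det(A) = -8
Characteristic polynomial: λ² - tr(A)λ + det(A) = λ² - λ - 8
λ² - λ - 8 = 0  ⇒  λ = (1 ± √((-1)² - 4·(-8)))/2 = (1 ± √(33))/2
  = (1 + √33)/2,  (1 - √33)/2

λ = (1 + √33)/2, (1 - √33)/2  (≈ 3.372, -2.372)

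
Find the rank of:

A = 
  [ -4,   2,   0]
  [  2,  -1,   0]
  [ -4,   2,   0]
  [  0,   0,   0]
rank(A) = 1

Row reduce:
R2 → R2 + (1/2)·R1
R3 → R3 - (1)·R1
REF = 
  [ -4,   2,   0]
  [  0,   0,   0]
  [  0,   0,   0]
  [  0,   0,   0]
Pivot columns: 1 → 1 pivot.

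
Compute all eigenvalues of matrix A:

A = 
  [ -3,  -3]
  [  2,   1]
tr(A) = -2, det(A) = 3
Characteristic polynomial: λ² - tr(A)λ + det(A) = λ² + 2λ + 3
λ² + 2λ + 3 = 0  ⇒  λ = (-2 ± √((2)² - 4·(3)))/2 = (-2 ± √(-8))/2
  = -1 + i√2,  -1 - i√2

λ = -1 + i√2, -1 - i√2  (≈ -1 + 1.414i, -1 - 1.414i)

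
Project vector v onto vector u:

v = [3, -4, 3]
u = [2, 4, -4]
proj_u(v) = [-11/9, -22/9, 22/9]

v·u = (3)(2) + (-4)(4) + (3)(-4) = -22
u·u = (2)² + (4)² + (-4)² = 36
proj_u(v) = (v·u / u·u) × u = (-22/36) × u = (-11/18) × u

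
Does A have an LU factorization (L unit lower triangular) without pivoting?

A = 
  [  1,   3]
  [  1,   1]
Yes.
A[1,1] = 1 ≠ 0, so Gaussian elimination proceeds without a row swap: multiplier ℓ₂₁ = (1)/(1) = 1, and U[2,2] = 1 - (1)(3) = -2.
L = 
  [  1,   0]
  [  1,   1]
U = 
  [  1,   3]
  [  0,  -2]
Check row 2 of LU: [(1)(1), (1)(3) + (-2)] = [1, 1] = row 2 of A ✓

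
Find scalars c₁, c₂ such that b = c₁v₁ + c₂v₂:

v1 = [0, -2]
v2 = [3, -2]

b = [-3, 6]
c1 = -2, c2 = -1

b = -2·v1 + -1·v2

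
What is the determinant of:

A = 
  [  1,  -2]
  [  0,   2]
For a 2×2 matrix, det = ad - bc = (1)(2) - (-2)(0) = 2

det(A) = 2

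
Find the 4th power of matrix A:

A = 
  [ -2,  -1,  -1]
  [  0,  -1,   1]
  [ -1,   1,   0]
A² = A·A:
A²[1,1] = (-2)(-2) + (-1)(0) + (-1)(-1) = 5
A²[1,2] = (-2)(-1) + (-1)(-1) + (-1)(1) = 2
A²[1,3] = (-2)(-1) + (-1)(1) + (-1)(0) = 1
A²[2,1] = (0)(-2) + (-1)(0) + (1)(-1) = -1
A²[2,2] = (0)(-1) + (-1)(-1) + (1)(1) = 2
A²[2,3] = (0)(-1) + (-1)(1) + (1)(0) = -1
A²[3,1] = (-1)(-2) + (1)(0) + (0)(-1) = 2
A²[3,2] = (-1)(-1) + (1)(-1) + (0)(1) = 0
A²[3,3] = (-1)(-1) + (1)(1) + (0)(0) = 2
A² = 
  [  5,   2,   1]
  [ -1,   2,  -1]
  [  2,   0,   2]

A^3 = A^2·A:
A^3[1,1] = (5)(-2) + (2)(0) + (1)(-1) = -11
A^3[1,2] = (5)(-1) + (2)(-1) + (1)(1) = -6
A^3[1,3] = (5)(-1) + (2)(1) + (1)(0) = -3
A^3[2,1] = (-1)(-2) + (2)(0) + (-1)(-1) = 3
A^3[2,2] = (-1)(-1) + (2)(-1) + (-1)(1) = -2
A^3[2,3] = (-1)(-1) + (2)(1) + (-1)(0) = 3
A^3[3,1] = (2)(-2) + (0)(0) + (2)(-1) = -6
A^3[3,2] = (2)(-1) + (0)(-1) + (2)(1) = 0
A^3[3,3] = (2)(-1) + (0)(1) + (2)(0) = -2
A^3 = 
  [-11,  -6,  -3]
  [  3,  -2,   3]
  [ -6,   0,  -2]

A^4 = A^3·A:
A^4[1,1] = (-11)(-2) + (-6)(0) + (-3)(-1) = 25
A^4[1,2] = (-11)(-1) + (-6)(-1) + (-3)(1) = 14
A^4[1,3] = (-11)(-1) + (-6)(1) + (-3)(0) = 5
A^4[2,1] = (3)(-2) + (-2)(0) + (3)(-1) = -9
A^4[2,2] = (3)(-1) + (-2)(-1) + (3)(1) = 2
A^4[2,3] = (3)(-1) + (-2)(1) + (3)(0) = -5
A^4[3,1] = (-6)(-2) + (0)(0) + (-2)(-1) = 14
A^4[3,2] = (-6)(-1) + (0)(-1) + (-2)(1) = 4
A^4[3,3] = (-6)(-1) + (0)(1) + (-2)(0) = 6
A^4 = 
  [ 25,  14,   5]
  [ -9,   2,  -5]
  [ 14,   4,   6]

Therefore
A^4 = 
  [ 25,  14,   5]
  [ -9,   2,  -5]
  [ 14,   4,   6]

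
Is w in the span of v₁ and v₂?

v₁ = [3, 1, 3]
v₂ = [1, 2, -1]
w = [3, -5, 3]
No

Form the augmented matrix and row-reduce:
[v₁|v₂|w] = 
  [  3,   1,   3]
  [  1,   2,  -5]
  [  3,  -1,   3]
R2 → R2 - (1/3)·R1
R3 → R3 - (1)·R1
R3 → R3 + (6/5)·R2
REF = 
  [    3,     1,     3]
  [    0,   5/3,    -6]
  [    0,     0, -36/5]

Row 3 reads [0 0 | -36/5], i.e. 0 = -36/5, so the system is inconsistent and w ∉ span{v₁, v₂}.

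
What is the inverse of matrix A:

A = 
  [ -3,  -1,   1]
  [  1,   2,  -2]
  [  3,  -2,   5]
det(A) = (-3)·((2)(5) - (-2)(-2)) - (-1)·((1)(5) - (-2)(3)) + (1)·((1)(-2) - (2)(3))
  = (-3)(6) - (-1)(11) + (1)(-8)
  = -15
det(A) = -15 ≠ 0, so A is invertible.

Cofactors Cᵢⱼ = (-1)ⁱ⁺ʲ·Mᵢⱼ:
C = 
  [  6, -11,  -8]
  [  3, -18,  -9]
  [  0,  -5,  -5]

adj(A) = Cᵀ:
adj(A) = 
  [  6,   3,   0]
  [-11, -18,  -5]
  [ -8,  -9,  -5]

A⁻¹ = (-1/15) · adj(A):
A⁻¹ = 
  [ -2/5,  -1/5,     0]
  [11/15,   6/5,   1/3]
  [ 8/15,   3/5,   1/3]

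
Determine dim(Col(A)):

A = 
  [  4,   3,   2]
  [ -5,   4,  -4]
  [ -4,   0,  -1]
dim(Col(A)) = 3

Row reduce:
R2 → R2 + (5/4)·R1
R3 → R3 + (1)·R1
R3 → R3 - (12/31)·R2
REF = 
  [    4,     3,     2]
  [    0,  31/4,  -3/2]
  [    0,     0, 49/31]
Pivot columns: 1, 2, 3 → 3 pivots.
dim(Col(A)) = number of pivot columns = 3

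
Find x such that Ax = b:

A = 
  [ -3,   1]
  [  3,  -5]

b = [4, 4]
Row reduce the augmented matrix [A|b]:
R2 → R2 + (1)·R1
REF = 
  [ -3,   1,   4]
  [  0,  -4,   8]

Back-substitution:
x₂ = 8 / (-4) = -2
x₁ = (4 - (1)(-2)) / (-3) = -2

x = [-2, -2]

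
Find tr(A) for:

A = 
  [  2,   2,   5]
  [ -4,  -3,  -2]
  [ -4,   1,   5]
4

tr(A) = 2 + -3 + 5 = 4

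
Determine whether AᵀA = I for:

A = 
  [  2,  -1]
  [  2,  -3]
No

AᵀA = 
  [  8,  -8]
  [ -8,  10]
≠ I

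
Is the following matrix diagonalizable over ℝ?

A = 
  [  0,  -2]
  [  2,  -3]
No

tr(A) = -3, det(A) = 4
Characteristic polynomial: λ² - tr(A)λ + det(A) = λ² + 3λ + 4
λ² + 3λ + 4 = 0  ⇒  λ = (-3 ± √((3)² - 4·(4)))/2 = (-3 ± √(-7))/2
  = (-3 + i√7)/2,  (-3 - i√7)/2
Eigenvalues: (-3 + i√7)/2, (-3 - i√7)/2  (≈ -1.5 + 1.323i, -1.5 - 1.323i)
Has complex eigenvalues (not diagonalizable over ℝ).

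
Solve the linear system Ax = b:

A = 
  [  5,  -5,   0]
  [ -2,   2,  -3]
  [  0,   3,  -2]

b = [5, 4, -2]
x = [-1, -2, -2]

Row reduce the augmented matrix [A|b]:
R2 → R2 + (2/5)·R1
Swap R2 ↔ R3
REF = 
  [  5,  -5,   0,   5]
  [  0,   3,  -2,  -2]
  [  0,   0,  -3,   6]

Back-substitution:
x₃ = 6 / (-3) = -2
x₂ = (-2 - (-2)(-2)) / 3 = -2
x₁ = (5 - (-5)(-2) - (0)(-2)) / 5 = -1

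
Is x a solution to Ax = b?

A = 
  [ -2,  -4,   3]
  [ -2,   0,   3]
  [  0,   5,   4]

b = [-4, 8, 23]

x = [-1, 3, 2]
Yes

Ax = [-4, 8, 23] = b ✓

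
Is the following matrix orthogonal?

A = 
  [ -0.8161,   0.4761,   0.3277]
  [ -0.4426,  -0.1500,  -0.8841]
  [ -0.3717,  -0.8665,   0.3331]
Yes

AᵀA = 
  [  1.0001,  -0.0001,   0.0001]
  [ -0.0001,   1,   0]
  [  0.0001,   0,   1]
≈ I (equal to I up to the 4-dp rounding of the entries)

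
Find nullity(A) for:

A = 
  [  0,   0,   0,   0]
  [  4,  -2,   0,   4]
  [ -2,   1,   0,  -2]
nullity(A) = 3

Row reduce:
Swap R1 ↔ R2
R3 → R3 + (1/2)·R1
REF = 
  [  4,  -2,   0,   4]
  [  0,   0,   0,   0]
  [  0,   0,   0,   0]
Pivot columns: 1 → 1 pivot.
rank(A) = 1, so nullity(A) = 4 - 1 = 3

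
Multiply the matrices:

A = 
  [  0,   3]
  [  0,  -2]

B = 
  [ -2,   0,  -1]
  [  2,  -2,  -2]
A is 2×2 and B is 2×3, so AB is 2×3. Each entry is (row of A)·(column of B):
AB[1,1] = (0)(-2) + (3)(2) = 6
AB[1,2] = (0)(0) + (3)(-2) = -6
AB[1,3] = (0)(-1) + (3)(-2) = -6
AB[2,1] = (0)(-2) + (-2)(2) = -4
AB[2,2] = (0)(0) + (-2)(-2) = 4
AB[2,3] = (0)(-1) + (-2)(-2) = 4

AB = 
  [  6,  -6,  -6]
  [ -4,   4,   4]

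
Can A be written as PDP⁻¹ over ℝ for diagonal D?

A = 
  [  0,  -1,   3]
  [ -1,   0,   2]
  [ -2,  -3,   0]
No

Characteristic polynomial: det(λI - A) = λ³ + 11λ - 13
By the rational root theorem any rational root is an integer dividing 13; none of those is a root, so p(λ) has no rational roots and hence (being an irreducible cubic) no repeated roots.
Discriminant of the cubic: Δ = -9887
Δ < 0 ⇒ one real eigenvalue and a complex-conjugate pair: λ ≈ -0.5352 + 3.444i, -0.5352 - 3.444i, 1.07
Has complex eigenvalues (not diagonalizable over ℝ).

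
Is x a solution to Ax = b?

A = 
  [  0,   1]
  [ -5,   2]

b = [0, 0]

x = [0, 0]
Yes

Ax = [0, 0] = b ✓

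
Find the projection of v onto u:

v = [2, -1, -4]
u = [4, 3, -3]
v·u = (2)(4) + (-1)(3) + (-4)(-3) = 17
u·u = (4)² + (3)² + (-3)² = 34
proj_u(v) = (v·u / u·u) × u = (17/34) × u = (1/2) × u

proj_u(v) = [2, 3/2, -3/2]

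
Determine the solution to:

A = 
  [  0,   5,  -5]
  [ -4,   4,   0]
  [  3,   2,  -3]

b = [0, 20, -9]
x = [-2, 3, 3]

Row reduce the augmented matrix [A|b]:
Swap R1 ↔ R2
R3 → R3 + (3/4)·R1
R3 → R3 - (1)·R2
REF = 
  [ -4,   4,   0,  20]
  [  0,   5,  -5,   0]
  [  0,   0,   2,   6]

Back-substitution:
x₃ = 6 / 2 = 3
x₂ = (0 - (-5)(3)) / 5 = 3
x₁ = (20 - (4)(3) - (0)(3)) / (-4) = -2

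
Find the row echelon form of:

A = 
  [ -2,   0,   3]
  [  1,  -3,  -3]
Row operations:
R2 → R2 + (1/2)·R1

Resulting echelon form:
REF = 
  [  -2,    0,    3]
  [   0,   -3, -3/2]

Rank = 2 (number of non-zero pivot rows).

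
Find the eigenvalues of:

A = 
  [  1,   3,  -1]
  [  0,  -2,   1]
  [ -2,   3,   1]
λ = 1, (-1 + √29)/2, (-1 - √29)/2  (≈ 1, 2.193, -3.193)

Characteristic polynomial: det(λI - A) = λ³ - 8λ + 7
Testing integer divisors of the constant term: p(1) = 0, so (λ - 1) is a factor:
p(λ) = (λ - 1)(λ² + λ - 7)
λ² + λ - 7 = 0  ⇒  λ = (-1 ± √((1)² - 4·(-7)))/2 = (-1 ± √(29))/2
  = (-1 + √29)/2,  (-1 - √29)/2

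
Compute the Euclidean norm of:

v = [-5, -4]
6.403

||v||₂ = √((-5)² + (-4)²) = √41 = 6.403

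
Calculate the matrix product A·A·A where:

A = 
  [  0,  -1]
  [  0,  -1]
A^3 = 
  [  0,  -1]
  [  0,  -1]

A² = A·A:
A²[1,1] = (0)(0) + (-1)(0) = 0
A²[1,2] = (0)(-1) + (-1)(-1) = 1
A²[2,1] = (0)(0) + (-1)(0) = 0
A²[2,2] = (0)(-1) + (-1)(-1) = 1
A² = 
  [  0,   1]
  [  0,   1]

A^3 = A^2·A:
A^3[1,1] = (0)(0) + (1)(0) = 0
A^3[1,2] = (0)(-1) + (1)(-1) = -1
A^3[2,1] = (0)(0) + (1)(0) = 0
A^3[2,2] = (0)(-1) + (1)(-1) = -1
A^3 = 
  [  0,  -1]
  [  0,  -1]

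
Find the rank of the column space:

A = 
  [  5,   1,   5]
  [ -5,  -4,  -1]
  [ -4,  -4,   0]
dim(Col(A)) = 3

Row reduce:
R2 → R2 + (1)·R1
R3 → R3 + (4/5)·R1
R3 → R3 - (16/15)·R2
REF = 
  [    5,     1,     5]
  [    0,    -3,     4]
  [    0,     0, -4/15]
Pivot columns: 1, 2, 3 → 3 pivots.
dim(Col(A)) = number of pivot columns = 3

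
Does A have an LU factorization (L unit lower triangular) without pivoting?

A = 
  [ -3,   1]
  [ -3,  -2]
Yes.
A[1,1] = -3 ≠ 0, so Gaussian elimination proceeds without a row swap: multiplier ℓ₂₁ = (-3)/(-3) = 1, and U[2,2] = -2 - (1)(1) = -3.
L = 
  [  1,   0]
  [  1,   1]
U = 
  [ -3,   1]
  [  0,  -3]
Check row 2 of LU: [(1)(-3), (1)(1) + (-3)] = [-3, -2] = row 2 of A ✓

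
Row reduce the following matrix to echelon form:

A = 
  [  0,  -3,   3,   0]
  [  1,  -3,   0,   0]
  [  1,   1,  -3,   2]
Row operations:
Swap R1 ↔ R2
R3 → R3 - (1)·R1
R3 → R3 + (4/3)·R2

Resulting echelon form:
REF = 
  [  1,  -3,   0,   0]
  [  0,  -3,   3,   0]
  [  0,   0,   1,   2]

Rank = 3 (number of non-zero pivot rows).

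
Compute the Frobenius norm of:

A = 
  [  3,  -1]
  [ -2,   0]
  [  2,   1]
||A||_F = 4.359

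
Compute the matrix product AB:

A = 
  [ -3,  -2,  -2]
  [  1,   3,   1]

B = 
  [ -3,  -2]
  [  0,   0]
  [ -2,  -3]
A is 2×3 and B is 3×2, so AB is 2×2. Each entry is (row of A)·(column of B):
AB[1,1] = (-3)(-3) + (-2)(0) + (-2)(-2) = 13
AB[1,2] = (-3)(-2) + (-2)(0) + (-2)(-3) = 12
AB[2,1] = (1)(-3) + (3)(0) + (1)(-2) = -5
AB[2,2] = (1)(-2) + (3)(0) + (1)(-3) = -5

AB = 
  [ 13,  12]
  [ -5,  -5]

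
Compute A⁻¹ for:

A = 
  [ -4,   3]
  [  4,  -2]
det(A) = (-4)(-2) - (3)(4) = -4
For a 2×2 matrix, A⁻¹ = (1/det(A)) · [[d, -b], [-c, a]]
    = (-1/4) · [[-2, -3], [-4, -4]]

A⁻¹ = 
  [1/2, 3/4]
  [  1,   1]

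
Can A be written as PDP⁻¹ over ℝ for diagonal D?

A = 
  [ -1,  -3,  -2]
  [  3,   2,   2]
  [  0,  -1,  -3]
No

Characteristic polynomial: det(λI - A) = λ³ + 2λ² + 6λ + 17
By the rational root theorem any rational root is an integer dividing 17; none of those is a root, so p(λ) has no rational roots and hence (being an irreducible cubic) no repeated roots.
Discriminant of the cubic: Δ = -5395
Δ < 0 ⇒ one real eigenvalue and a complex-conjugate pair: λ ≈ 0.2107 + 2.641i, 0.2107 - 2.641i, -2.421
Has complex eigenvalues (not diagonalizable over ℝ).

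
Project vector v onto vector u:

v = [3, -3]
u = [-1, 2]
proj_u(v) = [9/5, -18/5]

v·u = (3)(-1) + (-3)(2) = -9
u·u = (-1)² + (2)² = 5
proj_u(v) = (v·u / u·u) × u = (-9/5) × u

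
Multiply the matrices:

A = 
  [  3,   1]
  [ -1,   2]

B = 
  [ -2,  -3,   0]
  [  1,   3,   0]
AB = 
  [ -5,  -6,   0]
  [  4,   9,   0]

A is 2×2 and B is 2×3, so AB is 2×3. Each entry is (row of A)·(column of B):
AB[1,1] = (3)(-2) + (1)(1) = -5
AB[1,2] = (3)(-3) + (1)(3) = -6
AB[1,3] = (3)(0) + (1)(0) = 0
AB[2,1] = (-1)(-2) + (2)(1) = 4
AB[2,2] = (-1)(-3) + (2)(3) = 9
AB[2,3] = (-1)(0) + (2)(0) = 0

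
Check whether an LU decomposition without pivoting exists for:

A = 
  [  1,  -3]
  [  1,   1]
Yes.
A[1,1] = 1 ≠ 0, so Gaussian elimination proceeds without a row swap: multiplier ℓ₂₁ = (1)/(1) = 1, and U[2,2] = 1 - (1)(-3) = 4.
L = 
  [  1,   0]
  [  1,   1]
U = 
  [  1,  -3]
  [  0,   4]
Check row 2 of LU: [(1)(1), (1)(-3) + 4] = [1, 1] = row 2 of A ✓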